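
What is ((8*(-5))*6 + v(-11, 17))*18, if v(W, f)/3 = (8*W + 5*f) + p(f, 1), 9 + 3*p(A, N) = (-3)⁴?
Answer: -3186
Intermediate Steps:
p(A, N) = 24 (p(A, N) = -3 + (⅓)*(-3)⁴ = -3 + (⅓)*81 = -3 + 27 = 24)
v(W, f) = 72 + 15*f + 24*W (v(W, f) = 3*((8*W + 5*f) + 24) = 3*((5*f + 8*W) + 24) = 3*(24 + 5*f + 8*W) = 72 + 15*f + 24*W)
((8*(-5))*6 + v(-11, 17))*18 = ((8*(-5))*6 + (72 + 15*17 + 24*(-11)))*18 = (-40*6 + (72 + 255 - 264))*18 = (-240 + 63)*18 = -177*18 = -3186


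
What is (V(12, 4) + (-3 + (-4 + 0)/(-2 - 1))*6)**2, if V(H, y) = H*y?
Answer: 1444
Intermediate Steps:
(V(12, 4) + (-3 + (-4 + 0)/(-2 - 1))*6)**2 = (12*4 + (-3 + (-4 + 0)/(-2 - 1))*6)**2 = (48 + (-3 - 4/(-3))*6)**2 = (48 + (-3 - 4*(-1/3))*6)**2 = (48 + (-3 + 4/3)*6)**2 = (48 - 5/3*6)**2 = (48 - 10)**2 = 38**2 = 1444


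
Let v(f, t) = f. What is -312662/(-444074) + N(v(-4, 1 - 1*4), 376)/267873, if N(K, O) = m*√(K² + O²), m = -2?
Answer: 156331/222037 - 8*√8837/267873 ≈ 0.70127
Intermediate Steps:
N(K, O) = -2*√(K² + O²)
-312662/(-444074) + N(v(-4, 1 - 1*4), 376)/267873 = -312662/(-444074) - 2*√((-4)² + 376²)/267873 = -312662*(-1/444074) - 2*√(16 + 141376)*(1/267873) = 156331/222037 - 8*√8837*(1/267873) = 156331/222037 - 8*√8837/267873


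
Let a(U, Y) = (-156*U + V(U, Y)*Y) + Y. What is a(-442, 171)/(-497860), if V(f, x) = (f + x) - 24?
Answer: -849/22630 ≈ -0.037517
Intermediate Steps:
V(f, x) = -24 + f + x
a(U, Y) = Y - 156*U + Y*(-24 + U + Y) (a(U, Y) = (-156*U + (-24 + U + Y)*Y) + Y = (-156*U + Y*(-24 + U + Y)) + Y = Y - 156*U + Y*(-24 + U + Y))
a(-442, 171)/(-497860) = (171 - 156*(-442) + 171*(-24 - 442 + 171))/(-497860) = (171 + 68952 + 171*(-295))*(-1/497860) = (171 + 68952 - 50445)*(-1/497860) = 18678*(-1/497860) = -849/22630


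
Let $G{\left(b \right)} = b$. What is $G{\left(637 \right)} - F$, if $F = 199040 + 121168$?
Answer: $-319571$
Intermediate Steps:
$F = 320208$
$G{\left(637 \right)} - F = 637 - 320208 = -319571$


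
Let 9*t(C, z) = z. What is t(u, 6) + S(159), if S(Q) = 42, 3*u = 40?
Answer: 128/3 ≈ 42.667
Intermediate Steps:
u = 40/3 (u = (1/3)*40 = 40/3 ≈ 13.333)
t(C, z) = z/9
t(u, 6) + S(159) = (1/9)*6 + 42 = 2/3 + 42 = 128/3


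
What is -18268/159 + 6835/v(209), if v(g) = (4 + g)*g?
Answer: -270716597/2359401 ≈ -114.74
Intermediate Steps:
v(g) = g*(4 + g)
-18268/159 + 6835/v(209) = -18268/159 + 6835/((209*(4 + 209))) = -18268*1/159 + 6835/((209*213)) = -18268/159 + 6835/44517 = -270716597/2359401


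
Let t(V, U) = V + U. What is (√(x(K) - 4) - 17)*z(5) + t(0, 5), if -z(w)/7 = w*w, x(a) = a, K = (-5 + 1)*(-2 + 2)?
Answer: 2980 - 350*I ≈ 2980.0 - 350.0*I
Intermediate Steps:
t(V, U) = U + V
K = 0 (K = -4*0 = 0)
z(w) = -7*w² (z(w) = -7*w*w = -7*w²)
(√(x(K) - 4) - 17)*z(5) + t(0, 5) = (√(0 - 4) - 17)*(-7*5²) + (5 + 0) = (√(-4) - 17)*(-7*25) + 5 = (2*I - 17)*(-175) + 5 = (-17 + 2*I)*(-175) + 5 = (2975 - 350*I) + 5 = 2980 - 350*I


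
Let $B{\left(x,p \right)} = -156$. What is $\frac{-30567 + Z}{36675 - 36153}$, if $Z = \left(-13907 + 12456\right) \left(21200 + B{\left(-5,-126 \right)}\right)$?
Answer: $- \frac{30565411}{522} \approx -58554.0$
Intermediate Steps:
$Z = -30534844$ ($Z = \left(-13907 + 12456\right) \left(21200 - 156\right) = \left(-1451\right) 21044 = -30534844$)
$\frac{-30567 + Z}{36675 - 36153} = \frac{-30567 - 30534844}{36675 - 36153} = - \frac{30565411}{522}$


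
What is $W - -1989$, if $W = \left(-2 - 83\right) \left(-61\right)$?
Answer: $7174$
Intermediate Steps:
$W = 5185$ ($W = \left(-85\right) \left(-61\right) = 5185$)
$W - -1989 = 5185 - -1989 = 5185 + 1989 = 7174$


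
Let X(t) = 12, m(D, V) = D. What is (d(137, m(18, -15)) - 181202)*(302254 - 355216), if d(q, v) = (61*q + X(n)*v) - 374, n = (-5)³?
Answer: 9162584886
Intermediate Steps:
n = -125
d(q, v) = -374 + 12*v + 61*q (d(q, v) = (61*q + 12*v) - 374 = (12*v + 61*q) - 374 = -374 + 12*v + 61*q)
(d(137, m(18, -15)) - 181202)*(302254 - 355216) = ((-374 + 12*18 + 61*137) - 181202)*(302254 - 355216) = ((-374 + 216 + 8357) - 181202)*(-52962) = (8199 - 181202)*(-52962) = -173003*(-52962) = 9162584886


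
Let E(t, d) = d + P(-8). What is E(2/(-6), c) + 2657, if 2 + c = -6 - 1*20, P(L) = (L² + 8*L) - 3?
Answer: 2626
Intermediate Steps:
P(L) = -3 + L² + 8*L
c = -28 (c = -2 + (-6 - 1*20) = -2 + (-6 - 20) = -2 - 26 = -28)
E(t, d) = -3 + d (E(t, d) = d + (-3 + (-8)² + 8*(-8)) = d + (-3 + 64 - 64) = d - 3 = -3 + d)
E(2/(-6), c) + 2657 = (-3 - 28) + 2657 = -31 + 2657 = 2626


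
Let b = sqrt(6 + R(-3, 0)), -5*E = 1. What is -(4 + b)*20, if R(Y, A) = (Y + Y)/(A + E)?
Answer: -200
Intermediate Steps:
E = -1/5 (E = -1/5*1 = -1/5 ≈ -0.20000)
R(Y, A) = 2*Y/(-1/5 + A) (R(Y, A) = (Y + Y)/(A - 1/5) = (2*Y)/(-1/5 + A) = 2*Y/(-1/5 + A))
b = 6 (b = sqrt(6 + 10*(-3)/(-1 + 5*0)) = sqrt(6 + 10*(-3)/(-1 + 0)) = sqrt(6 + 10*(-3)/(-1)) = sqrt(6 + 10*(-3)*(-1)) = sqrt(6 + 30) = sqrt(36) = 6)
-(4 + b)*20 = -(4 + 6)*20 = -1*10*20 = -10*20 = -200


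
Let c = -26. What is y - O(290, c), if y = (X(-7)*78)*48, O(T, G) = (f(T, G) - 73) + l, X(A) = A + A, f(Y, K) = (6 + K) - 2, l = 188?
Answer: -52509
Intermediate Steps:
f(Y, K) = 4 + K
X(A) = 2*A
O(T, G) = 119 + G (O(T, G) = ((4 + G) - 73) + 188 = (-69 + G) + 188 = 119 + G)
y = -52416 (y = ((2*(-7))*78)*48 = -14*78*48 = -1092*48 = -52416)
y - O(290, c) = -52416 - (119 - 26) = -52416 - 1*93 = -52416 - 93 = -52509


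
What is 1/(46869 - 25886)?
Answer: 1/20983 ≈ 4.7658e-5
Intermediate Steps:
1/(46869 - 25886) = 1/20983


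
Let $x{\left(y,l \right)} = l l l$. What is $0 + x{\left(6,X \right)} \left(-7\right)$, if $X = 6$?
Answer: $-1512$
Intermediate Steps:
$x{\left(y,l \right)} = l^{3}$ ($x{\left(y,l \right)} = l^{2} l = l^{3}$)
$0 + x{\left(6,X \right)} \left(-7\right) = 0 + 6^{3} \left(-7\right) = 0 + 216 \left(-7\right) = 0 - 1512 = -1512$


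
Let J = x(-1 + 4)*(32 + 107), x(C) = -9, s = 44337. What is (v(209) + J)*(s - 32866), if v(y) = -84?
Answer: -15313785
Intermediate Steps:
J = -1251 (J = -9*(32 + 107) = -9*139 = -1251)
(v(209) + J)*(s - 32866) = (-84 - 1251)*(44337 - 32866) = -1335*11471 = -15313785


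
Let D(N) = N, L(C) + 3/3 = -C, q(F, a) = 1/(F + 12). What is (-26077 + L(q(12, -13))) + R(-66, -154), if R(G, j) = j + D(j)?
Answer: -633265/24 ≈ -26386.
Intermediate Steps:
q(F, a) = 1/(12 + F)
L(C) = -1 - C
R(G, j) = 2*j (R(G, j) = j + j = 2*j)
(-26077 + L(q(12, -13))) + R(-66, -154) = (-26077 + (-1 - 1/(12 + 12))) + 2*(-154) = (-26077 + (-1 - 1/24)) - 308 = (-26077 - 25/24) - 308 = -625873/24 - 308 = -633265/24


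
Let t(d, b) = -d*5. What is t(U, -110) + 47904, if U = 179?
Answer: 47009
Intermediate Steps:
t(d, b) = -5*d
t(U, -110) + 47904 = -5*179 + 47904 = -895 + 47904 = 47009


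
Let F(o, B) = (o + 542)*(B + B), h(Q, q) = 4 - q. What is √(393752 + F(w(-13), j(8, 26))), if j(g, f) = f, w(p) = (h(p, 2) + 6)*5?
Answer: 4*√26501 ≈ 651.17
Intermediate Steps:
w(p) = 40 (w(p) = ((4 - 1*2) + 6)*5 = ((4 - 2) + 6)*5 = (2 + 6)*5 = 8*5 = 40)
F(o, B) = 2*B*(542 + o) (F(o, B) = (542 + o)*(2*B) = 2*B*(542 + o))
√(393752 + F(w(-13), j(8, 26))) = √(393752 + 2*26*(542 + 40)) = √(393752 + 2*26*582) = √(393752 + 30264) = √424016 = 4*√26501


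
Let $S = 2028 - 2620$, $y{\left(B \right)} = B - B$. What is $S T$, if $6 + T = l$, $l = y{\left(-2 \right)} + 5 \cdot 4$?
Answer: $-8288$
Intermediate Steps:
$y{\left(B \right)} = 0$
$l = 20$ ($l = 0 + 5 \cdot 4 = 0 + 20 = 20$)
$T = 14$ ($T = -6 + 20 = 14$)
$S = -592$
$S T = \left(-592\right) 14 = -8288$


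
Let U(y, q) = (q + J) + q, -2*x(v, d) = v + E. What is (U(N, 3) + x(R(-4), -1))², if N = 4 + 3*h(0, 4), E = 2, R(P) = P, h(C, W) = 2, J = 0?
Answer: 49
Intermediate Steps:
N = 10 (N = 4 + 3*2 = 4 + 6 = 10)
x(v, d) = -1 - v/2 (x(v, d) = -(v + 2)/2 = -(2 + v)/2 = -1 - v/2)
U(y, q) = 2*q (U(y, q) = (q + 0) + q = q + q = 2*q)
(U(N, 3) + x(R(-4), -1))² = (2*3 + (-1 - ½*(-4)))² = (6 + (-1 + 2))² = (6 + 1)² = 7² = 49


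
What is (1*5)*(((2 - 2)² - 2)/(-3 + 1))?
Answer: 5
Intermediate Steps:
(1*5)*(((2 - 2)² - 2)/(-3 + 1)) = 5*((0² - 2)/(-2)) = 5*((0 - 2)*(-½)) = 5*(-2*(-½)) = 5*1 = 5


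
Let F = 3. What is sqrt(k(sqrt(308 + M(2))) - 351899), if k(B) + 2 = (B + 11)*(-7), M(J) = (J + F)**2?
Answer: sqrt(-351978 - 21*sqrt(37)) ≈ 593.38*I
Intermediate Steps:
M(J) = (3 + J)**2 (M(J) = (J + 3)**2 = (3 + J)**2)
k(B) = -79 - 7*B (k(B) = -2 + (B + 11)*(-7) = -2 + (11 + B)*(-7) = -2 + (-77 - 7*B) = -79 - 7*B)
sqrt(k(sqrt(308 + M(2))) - 351899) = sqrt((-79 - 7*sqrt(308 + (3 + 2)**2)) - 351899) = sqrt((-79 - 7*sqrt(308 + 5**2)) - 351899) = sqrt((-79 - 7*sqrt(308 + 25)) - 351899) = sqrt((-79 - 21*sqrt(37)) - 351899) = sqrt(-351978 - 21*sqrt(37))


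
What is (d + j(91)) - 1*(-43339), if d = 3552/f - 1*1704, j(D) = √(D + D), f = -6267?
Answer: 86974331/2089 + √182 ≈ 41648.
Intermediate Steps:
j(D) = √2*√D (j(D) = √(2*D) = √2*√D)
d = -3560840/2089 (d = 3552/(-6267) - 1*1704 = 3552*(-1/6267) - 1704 = -1184/2089 - 1704 = -3560840/2089 ≈ -1704.6)
(d + j(91)) - 1*(-43339) = (-3560840/2089 + √2*√91) - 1*(-43339) = (-3560840/2089 + √182) + 43339 = 86974331/2089 + √182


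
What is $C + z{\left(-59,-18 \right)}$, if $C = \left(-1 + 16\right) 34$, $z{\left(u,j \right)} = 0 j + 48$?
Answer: $558$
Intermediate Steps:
$z{\left(u,j \right)} = 48$ ($z{\left(u,j \right)} = 0 + 48 = 48$)
$C = 510$ ($C = 15 \cdot 34 = 510$)
$C + z{\left(-59,-18 \right)} = 510 + 48 = 558$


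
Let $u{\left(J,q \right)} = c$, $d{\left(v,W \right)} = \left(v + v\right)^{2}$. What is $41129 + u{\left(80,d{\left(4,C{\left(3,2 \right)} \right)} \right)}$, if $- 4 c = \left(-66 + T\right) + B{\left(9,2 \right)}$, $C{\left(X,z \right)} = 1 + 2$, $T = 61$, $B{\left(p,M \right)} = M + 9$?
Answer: $\frac{82255}{2} \approx 41128.0$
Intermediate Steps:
$B{\left(p,M \right)} = 9 + M$
$C{\left(X,z \right)} = 3$
$d{\left(v,W \right)} = 4 v^{2}$ ($d{\left(v,W \right)} = \left(2 v\right)^{2} = 4 v^{2}$)
$c = - \frac{3}{2}$ ($c = - \frac{\left(-66 + 61\right) + \left(9 + 2\right)}{4} = - \frac{-5 + 11}{4} = \left(- \frac{1}{4}\right) 6 = - \frac{3}{2} \approx -1.5$)
$u{\left(J,q \right)} = - \frac{3}{2}$
$41129 + u{\left(80,d{\left(4,C{\left(3,2 \right)} \right)} \right)} = 41129 - \frac{3}{2} = \frac{82255}{2}$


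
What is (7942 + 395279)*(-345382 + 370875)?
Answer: 10279312953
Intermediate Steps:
(7942 + 395279)*(-345382 + 370875) = 403221*25493 = 10279312953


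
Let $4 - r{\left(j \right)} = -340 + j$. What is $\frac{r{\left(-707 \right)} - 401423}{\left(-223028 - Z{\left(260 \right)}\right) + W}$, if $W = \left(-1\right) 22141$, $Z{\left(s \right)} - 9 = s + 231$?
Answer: $\frac{400372}{245669} \approx 1.6297$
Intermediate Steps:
$r{\left(j \right)} = 344 - j$ ($r{\left(j \right)} = 4 - \left(-340 + j\right) = 344 - j$)
$Z{\left(s \right)} = 240 + s$ ($Z{\left(s \right)} = 9 + \left(s + 231\right) = 9 + \left(231 + s\right) = 240 + s$)
$W = -22141$
$\frac{r{\left(-707 \right)} - 401423}{\left(-223028 - Z{\left(260 \right)}\right) + W} = \frac{\left(344 - -707\right) - 401423}{\left(-223028 - \left(240 + 260\right)\right) - 22141} = \frac{\left(344 + 707\right) - 401423}{\left(-223028 - 500\right) - 22141} = \frac{1051 - 401423}{\left(-223028 - 500\right) - 22141} = - \frac{400372}{-223528 - 22141} = - \frac{400372}{-245669} = \left(-400372\right) \left(- \frac{1}{245669}\right) = \frac{400372}{245669}$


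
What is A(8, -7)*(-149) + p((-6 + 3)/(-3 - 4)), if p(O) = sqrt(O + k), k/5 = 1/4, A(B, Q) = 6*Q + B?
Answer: 5066 + sqrt(329)/14 ≈ 5067.3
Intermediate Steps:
A(B, Q) = B + 6*Q
k = 5/4 ≈ 1.2500
p(O) = sqrt(5/4 + O) (p(O) = sqrt(O + 5/4) = sqrt(5/4 + O))
A(8, -7)*(-149) + p((-6 + 3)/(-3 - 4)) = (8 + 6*(-7))*(-149) + sqrt(5 + 4*((-6 + 3)/(-3 - 4)))/2 = (8 - 42)*(-149) + sqrt(5 + 4*(-3/(-7)))/2 = -34*(-149) + sqrt(5 + 4*(-3*(-1/7)))/2 = 5066 + sqrt(5 + 4*(3/7))/2 = 5066 + sqrt(5 + 12/7)/2 = 5066 + sqrt(47/7)/2 = 5066 + (sqrt(329)/7)/2 = 5066 + sqrt(329)/14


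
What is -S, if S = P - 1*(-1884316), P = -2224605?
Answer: 340289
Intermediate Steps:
S = -340289 (S = -2224605 - 1*(-1884316) = -2224605 + 1884316 = -340289)
-S = -1*(-340289) = 340289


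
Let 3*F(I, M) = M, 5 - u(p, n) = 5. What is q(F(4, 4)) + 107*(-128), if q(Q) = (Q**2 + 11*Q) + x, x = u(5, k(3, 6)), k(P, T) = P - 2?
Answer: -123116/9 ≈ -13680.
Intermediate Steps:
k(P, T) = -2 + P
u(p, n) = 0 (u(p, n) = 5 - 1*5 = 5 - 5 = 0)
F(I, M) = M/3
x = 0
q(Q) = Q**2 + 11*Q (q(Q) = (Q**2 + 11*Q) + 0 = Q**2 + 11*Q)
q(F(4, 4)) + 107*(-128) = ((1/3)*4)*(11 + (1/3)*4) + 107*(-128) = 4*(11 + 4/3)/3 - 13696 = (4/3)*(37/3) - 13696 = 148/9 - 13696 = -123116/9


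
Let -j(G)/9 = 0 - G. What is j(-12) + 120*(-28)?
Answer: -3468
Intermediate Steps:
j(G) = 9*G (j(G) = -9*(0 - G) = -(-9)*G = 9*G)
j(-12) + 120*(-28) = 9*(-12) + 120*(-28) = -108 - 3360 = -3468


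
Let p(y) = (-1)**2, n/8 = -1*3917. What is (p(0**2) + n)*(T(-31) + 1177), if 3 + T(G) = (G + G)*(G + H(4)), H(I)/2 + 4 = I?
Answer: -97013160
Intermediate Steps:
H(I) = -8 + 2*I
T(G) = -3 + 2*G**2 (T(G) = -3 + (G + G)*(G + (-8 + 2*4)) = -3 + (2*G)*(G + (-8 + 8)) = -3 + (2*G)*(G + 0) = -3 + (2*G)*G = -3 + 2*G**2)
n = -31336 (n = 8*(-1*3917) = 8*(-3917) = -31336)
p(y) = 1
(p(0**2) + n)*(T(-31) + 1177) = (1 - 31336)*((-3 + 2*(-31)**2) + 1177) = -31335*((-3 + 2*961) + 1177) = -31335*((-3 + 1922) + 1177) = -31335*(1919 + 1177) = -31335*3096 = -97013160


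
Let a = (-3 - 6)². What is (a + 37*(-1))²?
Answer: 1936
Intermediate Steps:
a = 81 (a = (-9)² = 81)
(a + 37*(-1))² = (81 + 37*(-1))² = (81 - 37)² = 44² = 1936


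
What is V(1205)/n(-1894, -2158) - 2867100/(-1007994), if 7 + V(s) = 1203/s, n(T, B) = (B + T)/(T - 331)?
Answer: -18506321390/41014099867 ≈ -0.45122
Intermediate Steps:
n(T, B) = (B + T)/(-331 + T)
V(s) = -7 + 1203/s
V(1205)/n(-1894, -2158) - 2867100/(-1007994) = (-7 + 1203/1205)/(((-2158 - 1894)/(-331 - 1894))) - 2867100/(-1007994) = (-7 + 1203*(1/1205))/((-4052/(-2225))) - 2867100*(-1/1007994) = (-7 + 1203/1205)/((-1/2225*(-4052))) + 477850/167999 = -7232/(1205*4052/2225) + 477850/167999 = -7232/1205*2225/4052 + 477850/167999 = -804560/244133 + 477850/167999 = -18506321390/41014099867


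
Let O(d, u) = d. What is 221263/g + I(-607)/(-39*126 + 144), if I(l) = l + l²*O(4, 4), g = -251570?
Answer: -6194426354/19999815 ≈ -309.72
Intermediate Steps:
I(l) = l + 4*l² (I(l) = l + l²*4 = l + 4*l²)
221263/g + I(-607)/(-39*126 + 144) = 221263/(-251570) + (-607*(1 + 4*(-607)))/(-39*126 + 144) = 221263*(-1/251570) + (-607*(1 - 2428))/(-4914 + 144) = -221263/251570 - 607*(-2427)/(-4770) = -221263/251570 + 1473189*(-1/4770) = -221263/251570 - 491063/1590 = -6194426354/19999815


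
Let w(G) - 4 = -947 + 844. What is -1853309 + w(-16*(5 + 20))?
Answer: -1853408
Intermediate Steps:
w(G) = -99 (w(G) = 4 + (-947 + 844) = 4 - 103 = -99)
-1853309 + w(-16*(5 + 20)) = -1853309 - 99 = -1853408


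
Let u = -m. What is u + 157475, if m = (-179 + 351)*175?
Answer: 127375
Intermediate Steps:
m = 30100 (m = 172*175 = 30100)
u = -30100 (u = -1*30100 = -30100)
u + 157475 = -30100 + 157475 = 127375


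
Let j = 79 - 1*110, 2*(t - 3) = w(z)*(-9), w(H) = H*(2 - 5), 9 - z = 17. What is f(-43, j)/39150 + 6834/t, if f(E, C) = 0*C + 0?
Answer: -2278/35 ≈ -65.086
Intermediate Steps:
z = -8 (z = 9 - 1*17 = 9 - 17 = -8)
w(H) = -3*H (w(H) = H*(-3) = -3*H)
t = -105 (t = 3 + (-3*(-8)*(-9))/2 = 3 + (24*(-9))/2 = 3 + (½)*(-216) = 3 - 108 = -105)
j = -31 (j = 79 - 110 = -31)
f(E, C) = 0 (f(E, C) = 0 + 0 = 0)
f(-43, j)/39150 + 6834/t = 0/39150 + 6834/(-105) = 0*(1/39150) + 6834*(-1/105) = 0 - 2278/35 = -2278/35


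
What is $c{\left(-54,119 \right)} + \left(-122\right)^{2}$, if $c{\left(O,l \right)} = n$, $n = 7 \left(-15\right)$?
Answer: $14779$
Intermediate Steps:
$n = -105$
$c{\left(O,l \right)} = -105$
$c{\left(-54,119 \right)} + \left(-122\right)^{2} = -105 + \left(-122\right)^{2} = -105 + 14884 = 14779$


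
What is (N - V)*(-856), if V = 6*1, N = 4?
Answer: 1712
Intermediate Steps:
V = 6
(N - V)*(-856) = (4 - 1*6)*(-856) = (4 - 6)*(-856) = -2*(-856) = 1712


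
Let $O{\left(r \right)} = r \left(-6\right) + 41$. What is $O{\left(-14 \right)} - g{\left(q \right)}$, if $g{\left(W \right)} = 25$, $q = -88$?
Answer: $100$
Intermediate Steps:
$O{\left(r \right)} = 41 - 6 r$ ($O{\left(r \right)} = - 6 r + 41 = 41 - 6 r$)
$O{\left(-14 \right)} - g{\left(q \right)} = \left(41 - -84\right) - 25 = \left(41 + 84\right) - 25 = 125 - 25 = 100$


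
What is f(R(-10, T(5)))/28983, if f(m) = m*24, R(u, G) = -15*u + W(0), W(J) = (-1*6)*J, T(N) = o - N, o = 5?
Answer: 1200/9661 ≈ 0.12421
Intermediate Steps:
T(N) = 5 - N
W(J) = -6*J
R(u, G) = -15*u (R(u, G) = -15*u - 6*0 = -15*u + 0 = -15*u)
f(m) = 24*m
f(R(-10, T(5)))/28983 = (24*(-15*(-10)))/28983 = (24*150)*(1/28983) = 3600*(1/28983) = 1200/9661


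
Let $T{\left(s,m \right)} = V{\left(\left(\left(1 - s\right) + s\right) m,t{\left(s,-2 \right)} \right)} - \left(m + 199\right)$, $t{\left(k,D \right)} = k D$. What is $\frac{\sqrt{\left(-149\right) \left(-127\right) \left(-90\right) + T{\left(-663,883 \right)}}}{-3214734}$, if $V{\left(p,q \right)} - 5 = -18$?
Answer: $- \frac{i \sqrt{1704165}}{3214734} \approx - 0.00040608 i$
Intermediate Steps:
$t{\left(k,D \right)} = D k$
$V{\left(p,q \right)} = -13$ ($V{\left(p,q \right)} = 5 - 18 = -13$)
$T{\left(s,m \right)} = -212 - m$ ($T{\left(s,m \right)} = -13 - \left(m + 199\right) = -13 - \left(199 + m\right) = -212 - m$)
$\frac{\sqrt{\left(-149\right) \left(-127\right) \left(-90\right) + T{\left(-663,883 \right)}}}{-3214734} = \frac{\sqrt{\left(-149\right) \left(-127\right) \left(-90\right) - 1095}}{-3214734} = \sqrt{18923 \left(-90\right) - 1095} \left(- \frac{1}{3214734}\right) = \sqrt{-1703070 - 1095} \left(- \frac{1}{3214734}\right) = \sqrt{-1704165} \left(- \frac{1}{3214734}\right) = i \sqrt{1704165} \left(- \frac{1}{3214734}\right) = - \frac{i \sqrt{1704165}}{3214734}$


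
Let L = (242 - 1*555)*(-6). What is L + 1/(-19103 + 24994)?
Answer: 11063299/5891 ≈ 1878.0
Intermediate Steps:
L = 1878 (L = (242 - 555)*(-6) = -313*(-6) = 1878)
L + 1/(-19103 + 24994) = 1878 + 1/(-19103 + 24994) = 1878 + 1/5891 = 11063299/5891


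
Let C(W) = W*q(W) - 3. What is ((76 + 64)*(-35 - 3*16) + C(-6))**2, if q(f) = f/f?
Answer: 135233641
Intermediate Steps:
q(f) = 1
C(W) = -3 + W (C(W) = W*1 - 3 = W - 3 = -3 + W)
((76 + 64)*(-35 - 3*16) + C(-6))**2 = ((76 + 64)*(-35 - 3*16) + (-3 - 6))**2 = (140*(-35 - 48) - 9)**2 = (140*(-83) - 9)**2 = (-11620 - 9)**2 = (-11629)**2 = 135233641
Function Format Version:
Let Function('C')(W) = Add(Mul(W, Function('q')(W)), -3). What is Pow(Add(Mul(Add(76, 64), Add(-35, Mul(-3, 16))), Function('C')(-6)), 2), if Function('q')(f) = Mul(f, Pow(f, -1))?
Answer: 135233641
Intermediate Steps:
Function('q')(f) = 1
Function('C')(W) = Add(-3, W) (Function('C')(W) = Add(Mul(W, 1), -3) = Add(W, -3) = Add(-3, W))
Pow(Add(Mul(Add(76, 64), Add(-35, Mul(-3, 16))), Function('C')(-6)), 2) = Pow(Add(Mul(Add(76, 64), Add(-35, Mul(-3, 16))), Add(-3, -6)), 2) = Pow(Add(Mul(140, Add(-35, -48)), -9), 2) = Pow(Add(Mul(140, -83), -9), 2) = Pow(Add(-11620, -9), 2) = Pow(-11629, 2) = 135233641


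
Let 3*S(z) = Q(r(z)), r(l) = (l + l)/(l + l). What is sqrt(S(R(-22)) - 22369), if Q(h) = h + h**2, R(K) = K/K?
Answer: I*sqrt(201315)/3 ≈ 149.56*I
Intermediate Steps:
r(l) = 1 (r(l) = (2*l)/((2*l)) = (2*l)*(1/(2*l)) = 1)
R(K) = 1
S(z) = 2/3 (S(z) = (1*(1 + 1))/3 = (1*2)/3 = (1/3)*2 = 2/3)
sqrt(S(R(-22)) - 22369) = sqrt(2/3 - 22369) = sqrt(-67105/3) = I*sqrt(201315)/3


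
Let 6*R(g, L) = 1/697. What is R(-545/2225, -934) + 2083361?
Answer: 8712615703/4182 ≈ 2.0834e+6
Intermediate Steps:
R(g, L) = 1/4182 (R(g, L) = (⅙)/697 = (⅙)*(1/697) = 1/4182)
R(-545/2225, -934) + 2083361 = 1/4182 + 2083361 = 8712615703/4182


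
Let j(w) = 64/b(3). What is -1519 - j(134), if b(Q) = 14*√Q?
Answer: -1519 - 32*√3/21 ≈ -1521.6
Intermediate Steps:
j(w) = 32*√3/21 (j(w) = 64/((14*√3)) = 64*(√3/42) = 32*√3/21)
-1519 - j(134) = -1519 - 32*√3/21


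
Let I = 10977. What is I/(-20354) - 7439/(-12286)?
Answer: 4137496/62517311 ≈ 0.066182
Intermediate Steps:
I/(-20354) - 7439/(-12286) = 10977/(-20354) - 7439/(-12286) = 10977*(-1/20354) - 7439*(-1/12286) = -10977/20354 + 7439/12286 = 4137496/62517311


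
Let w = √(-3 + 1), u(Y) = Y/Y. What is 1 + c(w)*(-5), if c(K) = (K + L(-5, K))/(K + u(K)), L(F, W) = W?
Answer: (-I - 9*√2)/(√2 - I) ≈ -5.6667 - 4.714*I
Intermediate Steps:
u(Y) = 1
w = I*√2 (w = √(-2) = I*√2 ≈ 1.4142*I)
c(K) = 2*K/(1 + K) (c(K) = (K + K)/(K + 1) = (2*K)/(1 + K) = 2*K/(1 + K))
1 + c(w)*(-5) = 1 + (2*(I*√2)/(1 + I*√2))*(-5) = 1 + (2*I*√2/(1 + I*√2))*(-5) = 1 - 10*I*√2/(1 + I*√2)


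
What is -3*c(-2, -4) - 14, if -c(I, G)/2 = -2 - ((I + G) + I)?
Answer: 22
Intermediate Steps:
c(I, G) = 4 + 2*G + 4*I (c(I, G) = -2*(-2 - ((I + G) + I)) = -2*(-2 - ((G + I) + I)) = -2*(-2 - (G + 2*I)) = -2*(-2 + (-G - 2*I)) = -2*(-2 - G - 2*I) = 4 + 2*G + 4*I)
-3*c(-2, -4) - 14 = -3*(4 + 2*(-4) + 4*(-2)) - 14 = -3*(4 - 8 - 8) - 14 = -3*(-12) - 14 = 36 - 14 = 22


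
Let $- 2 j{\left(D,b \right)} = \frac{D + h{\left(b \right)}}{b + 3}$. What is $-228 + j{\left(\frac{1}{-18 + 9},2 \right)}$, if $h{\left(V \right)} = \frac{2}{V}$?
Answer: $- \frac{10264}{45} \approx -228.09$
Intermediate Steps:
$j{\left(D,b \right)} = - \frac{D + \frac{2}{b}}{2 \left(3 + b\right)}$ ($j{\left(D,b \right)} = - \frac{\left(D + \frac{2}{b}\right) \frac{1}{b + 3}}{2} = - \frac{\left(D + \frac{2}{b}\right) \frac{1}{3 + b}}{2} = - \frac{\frac{1}{3 + b} \left(D + \frac{2}{b}\right)}{2} = - \frac{D + \frac{2}{b}}{2 \left(3 + b\right)}$)
$-228 + j{\left(\frac{1}{-18 + 9},2 \right)} = -228 + \frac{-2 - \frac{1}{-18 + 9} \cdot 2}{2 \cdot 2 \left(3 + 2\right)} = -228 + \frac{1}{2} \cdot \frac{1}{2} \cdot \frac{1}{5} \left(-2 - \frac{1}{-9} \cdot 2\right) = -228 + \frac{1}{2} \cdot \frac{1}{2} \cdot \frac{1}{5} \left(-2 - \left(- \frac{1}{9}\right) 2\right) = -228 + \frac{1}{2} \cdot \frac{1}{2} \cdot \frac{1}{5} \left(-2 + \frac{2}{9}\right) = -228 + \frac{1}{2} \cdot \frac{1}{2} \cdot \frac{1}{5} \left(- \frac{16}{9}\right) = -228 - \frac{4}{45} = - \frac{10264}{45}$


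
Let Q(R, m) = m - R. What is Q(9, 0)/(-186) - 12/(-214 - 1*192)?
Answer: 981/12586 ≈ 0.077944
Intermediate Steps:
Q(9, 0)/(-186) - 12/(-214 - 1*192) = (0 - 1*9)/(-186) - 12/(-214 - 1*192) = (0 - 9)*(-1/186) - 12/(-214 - 192) = -9*(-1/186) - 12/(-406) = 3/62 - 12*(-1/406) = 3/62 + 6/203 = 981/12586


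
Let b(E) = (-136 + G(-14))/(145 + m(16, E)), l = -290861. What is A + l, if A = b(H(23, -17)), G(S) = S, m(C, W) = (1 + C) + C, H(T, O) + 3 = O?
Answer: -25886704/89 ≈ -2.9086e+5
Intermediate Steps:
H(T, O) = -3 + O
m(C, W) = 1 + 2*C
b(E) = -75/89 (b(E) = (-136 - 14)/(145 + (1 + 2*16)) = -150/(145 + (1 + 32)) = -150/(145 + 33) = -150/178 = -150*1/178 = -75/89)
A = -75/89 ≈ -0.84270
A + l = -75/89 - 290861 = -25886704/89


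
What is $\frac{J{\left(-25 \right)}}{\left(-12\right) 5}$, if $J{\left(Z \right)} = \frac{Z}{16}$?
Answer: $\frac{5}{192} \approx 0.026042$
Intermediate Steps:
$J{\left(Z \right)} = \frac{Z}{16}$ ($J{\left(Z \right)} = Z \frac{1}{16} = \frac{Z}{16}$)
$\frac{J{\left(-25 \right)}}{\left(-12\right) 5} = \frac{\frac{1}{16} \left(-25\right)}{\left(-12\right) 5} = - \frac{25}{16 \left(-60\right)} = \left(- \frac{25}{16}\right) \left(- \frac{1}{60}\right) = \frac{5}{192}$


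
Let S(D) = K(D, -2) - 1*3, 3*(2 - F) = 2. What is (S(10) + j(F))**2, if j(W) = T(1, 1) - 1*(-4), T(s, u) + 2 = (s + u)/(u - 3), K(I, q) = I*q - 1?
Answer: 529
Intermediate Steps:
F = 4/3 (F = 2 - 1/3*2 = 2 - 2/3 = 4/3 ≈ 1.3333)
K(I, q) = -1 + I*q
T(s, u) = -2 + (s + u)/(-3 + u) (T(s, u) = -2 + (s + u)/(u - 3) = -2 + (s + u)/(-3 + u))
S(D) = -4 - 2*D (S(D) = (-1 + D*(-2)) - 1*3 = (-1 - 2*D) - 3 = -4 - 2*D)
j(W) = 1 (j(W) = (6 + 1 - 1*1)/(-3 + 1) - 1*(-4) = (6 + 1 - 1)/(-2) + 4 = -1/2*6 + 4 = -3 + 4 = 1)
(S(10) + j(F))**2 = ((-4 - 2*10) + 1)**2 = ((-4 - 20) + 1)**2 = (-24 + 1)**2 = (-23)**2 = 529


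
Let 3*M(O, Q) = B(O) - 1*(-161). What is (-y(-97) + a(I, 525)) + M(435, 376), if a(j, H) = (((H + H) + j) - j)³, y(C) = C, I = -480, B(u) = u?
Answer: 3472875887/3 ≈ 1.1576e+9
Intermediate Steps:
M(O, Q) = 161/3 + O/3 (M(O, Q) = (O - 1*(-161))/3 = (O + 161)/3 = (161 + O)/3 = 161/3 + O/3)
a(j, H) = 8*H³ (a(j, H) = ((2*H + j) - j)³ = ((j + 2*H) - j)³ = (2*H)³ = 8*H³)
(-y(-97) + a(I, 525)) + M(435, 376) = (-1*(-97) + 8*525³) + (161/3 + (⅓)*435) = (97 + 8*144703125) + (161/3 + 145) = (97 + 1157625000) + 596/3 = 1157625097 + 596/3 = 3472875887/3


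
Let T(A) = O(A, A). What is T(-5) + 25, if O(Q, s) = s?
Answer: 20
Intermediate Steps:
T(A) = A
T(-5) + 25 = -5 + 25 = 20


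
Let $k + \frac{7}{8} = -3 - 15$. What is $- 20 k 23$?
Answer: $\frac{17365}{2} \approx 8682.5$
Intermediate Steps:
$k = - \frac{151}{8}$ ($k = - \frac{7}{8} - 18 = - \frac{151}{8} \approx -18.875$)
$- 20 k 23 = \left(-20\right) \left(- \frac{151}{8}\right) 23 = \frac{755}{2} \cdot 23 = \frac{17365}{2}$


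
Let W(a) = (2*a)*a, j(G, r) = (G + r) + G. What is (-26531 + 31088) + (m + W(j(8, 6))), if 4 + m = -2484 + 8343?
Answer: 11380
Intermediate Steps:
j(G, r) = r + 2*G
W(a) = 2*a**2
m = 5855 (m = -4 + (-2484 + 8343) = -4 + 5859 = 5855)
(-26531 + 31088) + (m + W(j(8, 6))) = (-26531 + 31088) + (5855 + 2*(6 + 2*8)**2) = 4557 + (5855 + 2*(6 + 16)**2) = 4557 + (5855 + 2*22**2) = 4557 + (5855 + 2*484) = 4557 + (5855 + 968) = 4557 + 6823 = 11380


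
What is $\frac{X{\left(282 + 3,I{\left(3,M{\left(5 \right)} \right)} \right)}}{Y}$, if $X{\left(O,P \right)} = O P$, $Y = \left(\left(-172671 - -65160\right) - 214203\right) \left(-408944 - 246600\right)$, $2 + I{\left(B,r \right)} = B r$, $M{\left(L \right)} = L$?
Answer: $\frac{1235}{70299227472} \approx 1.7568 \cdot 10^{-8}$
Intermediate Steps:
$I{\left(B,r \right)} = -2 + B r$
$Y = 210897682416$ ($Y = \left(\left(-172671 + 65160\right) - 214203\right) \left(-655544\right) = \left(-107511 - 214203\right) \left(-655544\right) = \left(-321714\right) \left(-655544\right) = 210897682416$)
$\frac{X{\left(282 + 3,I{\left(3,M{\left(5 \right)} \right)} \right)}}{Y} = \frac{\left(282 + 3\right) \left(-2 + 3 \cdot 5\right)}{210897682416} = 285 \left(-2 + 15\right) \frac{1}{210897682416} = 285 \cdot 13 \cdot \frac{1}{210897682416} = 3705 \cdot \frac{1}{210897682416} = \frac{1235}{70299227472}$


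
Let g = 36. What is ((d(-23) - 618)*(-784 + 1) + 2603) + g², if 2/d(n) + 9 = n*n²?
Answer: 2969684567/6088 ≈ 4.8779e+5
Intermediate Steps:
d(n) = 2/(-9 + n³) (d(n) = 2/(-9 + n*n²) = 2/(-9 + n³))
((d(-23) - 618)*(-784 + 1) + 2603) + g² = ((2/(-9 + (-23)³) - 618)*(-784 + 1) + 2603) + 36² = ((2/(-9 - 12167) - 618)*(-783) + 2603) + 1296 = ((2/(-12176) - 618)*(-783) + 2603) + 1296 = ((2*(-1/12176) - 618)*(-783) + 2603) + 1296 = ((-1/6088 - 618)*(-783) + 2603) + 1296 = (-3762385/6088*(-783) + 2603) + 1296 = (2945947455/6088 + 2603) + 1296 = 2961794519/6088 + 1296 = 2969684567/6088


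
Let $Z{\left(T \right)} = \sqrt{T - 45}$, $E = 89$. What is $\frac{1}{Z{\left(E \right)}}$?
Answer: $\frac{\sqrt{11}}{22} \approx 0.15076$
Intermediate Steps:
$Z{\left(T \right)} = \sqrt{-45 + T}$
$\frac{1}{Z{\left(E \right)}} = \frac{1}{\sqrt{-45 + 89}} = \frac{1}{\sqrt{44}} = \frac{1}{2 \sqrt{11}} = \frac{\sqrt{11}}{22}$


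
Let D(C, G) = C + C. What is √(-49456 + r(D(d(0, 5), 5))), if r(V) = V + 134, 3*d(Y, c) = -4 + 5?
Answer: 2*I*√110973/3 ≈ 222.08*I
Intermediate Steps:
d(Y, c) = ⅓ (d(Y, c) = (-4 + 5)/3 = (⅓)*1 = ⅓)
D(C, G) = 2*C
r(V) = 134 + V
√(-49456 + r(D(d(0, 5), 5))) = √(-49456 + (134 + 2*(⅓))) = √(-49456 + (134 + ⅔)) = √(-49456 + 404/3) = √(-147964/3) = 2*I*√110973/3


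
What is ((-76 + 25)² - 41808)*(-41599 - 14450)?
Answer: 2197513143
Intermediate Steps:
((-76 + 25)² - 41808)*(-41599 - 14450) = ((-51)² - 41808)*(-56049) = (2601 - 41808)*(-56049) = -39207*(-56049) = 2197513143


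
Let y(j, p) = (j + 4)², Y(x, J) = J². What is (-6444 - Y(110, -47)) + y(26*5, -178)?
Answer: 9303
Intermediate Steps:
y(j, p) = (4 + j)²
(-6444 - Y(110, -47)) + y(26*5, -178) = (-6444 - 1*(-47)²) + (4 + 26*5)² = (-6444 - 1*2209) + (4 + 130)² = (-6444 - 2209) + 134² = -8653 + 17956 = 9303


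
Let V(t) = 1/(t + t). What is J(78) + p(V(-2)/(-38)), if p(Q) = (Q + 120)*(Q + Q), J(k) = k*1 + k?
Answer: 1820353/11552 ≈ 157.58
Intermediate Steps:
J(k) = 2*k (J(k) = k + k = 2*k)
V(t) = 1/(2*t)
p(Q) = 2*Q*(120 + Q) (p(Q) = (120 + Q)*(2*Q) = 2*Q*(120 + Q))
J(78) + p(V(-2)/(-38)) = 2*78 + 2*(((1/2)/(-2))/(-38))*(120 + ((1/2)/(-2))/(-38)) = 156 + 2*(((1/2)*(-1/2))*(-1/38))*(120 + ((1/2)*(-1/2))*(-1/38)) = 156 + 2*(-1/4*(-1/38))*(120 - 1/4*(-1/38)) = 156 + 2*(1/152)*(120 + 1/152) = 156 + 2*(1/152)*(18241/152) = 156 + 18241/11552 = 1820353/11552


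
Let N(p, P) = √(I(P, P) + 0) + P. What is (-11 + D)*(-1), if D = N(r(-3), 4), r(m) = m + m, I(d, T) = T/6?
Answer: 7 - √6/3 ≈ 6.1835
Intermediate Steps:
I(d, T) = T/6 (I(d, T) = T*(⅙) = T/6)
r(m) = 2*m
N(p, P) = P + √6*√P/6 (N(p, P) = √(P/6 + 0) + P = √(P/6) + P = √6*√P/6 + P = P + √6*√P/6)
D = 4 + √6/3 (D = 4 + √6*√4/6 = 4 + (⅙)*√6*2 = 4 + √6/3 ≈ 4.8165)
(-11 + D)*(-1) = (-11 + (4 + √6/3))*(-1) = (-7 + √6/3)*(-1) = 7 - √6/3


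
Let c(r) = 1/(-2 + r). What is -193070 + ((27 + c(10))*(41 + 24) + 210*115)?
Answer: -1337255/8 ≈ -1.6716e+5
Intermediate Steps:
-193070 + ((27 + c(10))*(41 + 24) + 210*115) = -193070 + ((27 + 1/(-2 + 10))*(41 + 24) + 210*115) = -193070 + ((27 + 1/8)*65 + 24150) = -193070 + ((217/8)*65 + 24150) = -193070 + (14105/8 + 24150) = -193070 + 207305/8 = -1337255/8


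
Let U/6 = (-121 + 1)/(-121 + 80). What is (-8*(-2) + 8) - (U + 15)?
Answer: -351/41 ≈ -8.5610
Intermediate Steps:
U = 720/41 (U = 6*((-121 + 1)/(-121 + 80)) = 6*(-120/(-41)) = 6*(-120*(-1/41)) = 6*(120/41) = 720/41 ≈ 17.561)
(-8*(-2) + 8) - (U + 15) = (-8*(-2) + 8) - (720/41 + 15) = (16 + 8) - 1*1335/41 = 24 - 1335/41 = -351/41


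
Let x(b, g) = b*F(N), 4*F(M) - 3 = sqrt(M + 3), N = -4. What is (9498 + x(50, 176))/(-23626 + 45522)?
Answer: 19071/43792 + 25*I/43792 ≈ 0.43549 + 0.00057088*I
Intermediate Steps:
F(M) = 3/4 + sqrt(3 + M)/4 (F(M) = 3/4 + sqrt(M + 3)/4 = 3/4 + sqrt(3 + M)/4)
x(b, g) = b*(3/4 + I/4) (x(b, g) = b*(3/4 + sqrt(3 - 4)/4) = b*(3/4 + sqrt(-1)/4) = b*(3/4 + I/4))
(9498 + x(50, 176))/(-23626 + 45522) = (9498 + (1/4)*50*(3 + I))/(-23626 + 45522) = (9498 + (75/2 + 25*I/2))/21896 = (19071/2 + 25*I/2)*(1/21896) = 19071/43792 + 25*I/43792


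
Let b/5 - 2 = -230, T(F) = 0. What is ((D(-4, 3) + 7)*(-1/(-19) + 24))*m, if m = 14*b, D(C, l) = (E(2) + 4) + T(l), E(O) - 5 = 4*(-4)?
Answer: 0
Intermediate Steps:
E(O) = -11 (E(O) = 5 + 4*(-4) = 5 - 16 = -11)
b = -1140 (b = 10 + 5*(-230) = 10 - 1150 = -1140)
D(C, l) = -7 (D(C, l) = (-11 + 4) + 0 = -7 + 0 = -7)
m = -15960 (m = 14*(-1140) = -15960)
((D(-4, 3) + 7)*(-1/(-19) + 24))*m = ((-7 + 7)*(-1/(-19) + 24))*(-15960) = (0*(-1*(-1/19) + 24))*(-15960) = (0*(1/19 + 24))*(-15960) = (0*(457/19))*(-15960) = 0*(-15960) = 0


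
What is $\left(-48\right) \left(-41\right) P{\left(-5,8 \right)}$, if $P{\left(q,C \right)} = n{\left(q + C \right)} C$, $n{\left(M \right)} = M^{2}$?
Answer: $141696$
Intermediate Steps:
$P{\left(q,C \right)} = C \left(C + q\right)^{2}$ ($P{\left(q,C \right)} = \left(q + C\right)^{2} C = \left(C + q\right)^{2} C = C \left(C + q\right)^{2}$)
$\left(-48\right) \left(-41\right) P{\left(-5,8 \right)} = \left(-48\right) \left(-41\right) 8 \left(8 - 5\right)^{2} = 1968 \cdot 8 \cdot 3^{2} = 1968 \cdot 8 \cdot 9 = 1968 \cdot 72 = 141696$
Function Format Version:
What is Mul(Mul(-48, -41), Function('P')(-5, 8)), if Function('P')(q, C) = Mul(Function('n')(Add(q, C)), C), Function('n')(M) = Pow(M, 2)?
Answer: 141696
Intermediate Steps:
Function('P')(q, C) = Mul(C, Pow(Add(C, q), 2)) (Function('P')(q, C) = Mul(Pow(Add(q, C), 2), C) = Mul(Pow(Add(C, q), 2), C) = Mul(C, Pow(Add(C, q), 2)))
Mul(Mul(-48, -41), Function('P')(-5, 8)) = Mul(Mul(-48, -41), Mul(8, Pow(Add(8, -5), 2))) = Mul(1968, Mul(8, Pow(3, 2))) = Mul(1968, Mul(8, 9)) = Mul(1968, 72) = 141696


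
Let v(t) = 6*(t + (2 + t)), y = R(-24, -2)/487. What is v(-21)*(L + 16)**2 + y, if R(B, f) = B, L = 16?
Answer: -119685144/487 ≈ -2.4576e+5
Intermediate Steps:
y = -24/487 ≈ -0.049281
v(t) = 12 + 12*t (v(t) = 6*(2 + 2*t) = 12 + 12*t)
v(-21)*(L + 16)**2 + y = (12 + 12*(-21))*(16 + 16)**2 - 24/487 = (12 - 252)*32**2 - 24/487 = -240*1024 - 24/487 = -245760 - 24/487 = -119685144/487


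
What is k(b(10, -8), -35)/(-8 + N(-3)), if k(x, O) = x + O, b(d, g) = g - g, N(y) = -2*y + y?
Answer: 7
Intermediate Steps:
N(y) = -y
b(d, g) = 0
k(x, O) = O + x
k(b(10, -8), -35)/(-8 + N(-3)) = (-35 + 0)/(-8 - 1*(-3)) = -35/(-8 + 3) = -35/(-5) = -35*(-1/5) = 7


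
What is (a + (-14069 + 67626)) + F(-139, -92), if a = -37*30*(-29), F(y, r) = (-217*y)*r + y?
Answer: -2689388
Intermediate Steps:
F(y, r) = y - 217*r*y (F(y, r) = -217*r*y + y = y - 217*r*y)
a = 32190 (a = -1110*(-29) = 32190)
(a + (-14069 + 67626)) + F(-139, -92) = (32190 + (-14069 + 67626)) - 139*(1 - 217*(-92)) = (32190 + 53557) - 139*(1 + 19964) = 85747 - 139*19965 = 85747 - 2775135 = -2689388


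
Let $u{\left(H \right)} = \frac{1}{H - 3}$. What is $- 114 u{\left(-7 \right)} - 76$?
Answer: $- \frac{323}{5} \approx -64.6$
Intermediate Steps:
$u{\left(H \right)} = \frac{1}{-3 + H}$
$- 114 u{\left(-7 \right)} - 76 = - \frac{114}{-3 - 7} - 76 = - \frac{114}{-10} - 76 = \left(-114\right) \left(- \frac{1}{10}\right) - 76 = \frac{57}{5} - 76 = - \frac{323}{5}$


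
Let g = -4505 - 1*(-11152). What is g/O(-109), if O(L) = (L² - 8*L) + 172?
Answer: 6647/12925 ≈ 0.51427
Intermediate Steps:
g = 6647 (g = -4505 + 11152 = 6647)
O(L) = 172 + L² - 8*L
g/O(-109) = 6647/(172 + (-109)² - 8*(-109)) = 6647/(172 + 11881 + 872) = 6647/12925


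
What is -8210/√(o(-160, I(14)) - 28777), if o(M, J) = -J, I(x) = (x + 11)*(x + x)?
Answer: 8210*I*√29477/29477 ≈ 47.819*I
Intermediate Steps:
I(x) = 2*x*(11 + x) (I(x) = (11 + x)*(2*x) = 2*x*(11 + x))
-8210/√(o(-160, I(14)) - 28777) = -8210/√(-2*14*(11 + 14) - 28777) = -8210/√(-2*14*25 - 28777) = -8210/√(-1*700 - 28777) = -8210/√(-700 - 28777) = -8210*(-I*√29477/29477) = -(-8210)*I*√29477/29477 = 8210*I*√29477/29477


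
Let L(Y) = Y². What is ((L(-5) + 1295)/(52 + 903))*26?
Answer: 6864/191 ≈ 35.937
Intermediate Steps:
((L(-5) + 1295)/(52 + 903))*26 = (((-5)² + 1295)/(52 + 903))*26 = ((25 + 1295)/955)*26 = (1320*(1/955))*26 = (264/191)*26 = 6864/191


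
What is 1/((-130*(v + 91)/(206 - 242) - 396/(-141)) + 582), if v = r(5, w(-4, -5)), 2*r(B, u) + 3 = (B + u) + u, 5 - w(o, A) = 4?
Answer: 282/259621 ≈ 0.0010862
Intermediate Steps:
w(o, A) = 1 (w(o, A) = 5 - 1*4 = 5 - 4 = 1)
r(B, u) = -3/2 + u + B/2 (r(B, u) = -3/2 + ((B + u) + u)/2 = -3/2 + (B + 2*u)/2 = -3/2 + (u + B/2) = -3/2 + u + B/2)
v = 2 (v = -3/2 + 1 + (½)*5 = -3/2 + 1 + 5/2 = 2)
1/((-130*(v + 91)/(206 - 242) - 396/(-141)) + 582) = 1/((-130*(2 + 91)/(206 - 242) - 396/(-141)) + 582) = 1/((-130/((-36/93)) - 396*(-1/141)) + 582) = 1/((-130/((-36*1/93)) + 132/47) + 582) = 1/((-130/(-12/31) + 132/47) + 582) = 1/((-130*(-31/12) + 132/47) + 582) = 1/((2015/6 + 132/47) + 582) = 1/(95497/282 + 582) = 1/(259621/282) = 282/259621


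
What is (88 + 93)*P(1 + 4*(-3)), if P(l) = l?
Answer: -1991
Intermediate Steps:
(88 + 93)*P(1 + 4*(-3)) = (88 + 93)*(1 + 4*(-3)) = 181*(1 - 12) = 181*(-11) = -1991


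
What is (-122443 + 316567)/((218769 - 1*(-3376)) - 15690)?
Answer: 194124/206455 ≈ 0.94027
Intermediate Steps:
(-122443 + 316567)/((218769 - 1*(-3376)) - 15690) = 194124/((218769 + 3376) - 15690) = 194124/(222145 - 15690) = 194124/206455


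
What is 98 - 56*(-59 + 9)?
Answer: 2898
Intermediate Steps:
98 - 56*(-59 + 9) = 98 - 56*(-50) = 98 + 2800 = 2898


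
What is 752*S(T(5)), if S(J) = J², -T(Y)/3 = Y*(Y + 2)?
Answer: 8290800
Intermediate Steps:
T(Y) = -3*Y*(2 + Y) (T(Y) = -3*Y*(Y + 2) = -3*Y*(2 + Y))
752*S(T(5)) = 752*(-3*5*(2 + 5))² = 752*(-3*5*7)² = 752*(-105)² = 752*11025 = 8290800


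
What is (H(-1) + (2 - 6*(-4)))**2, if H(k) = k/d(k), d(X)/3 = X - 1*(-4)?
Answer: 54289/81 ≈ 670.23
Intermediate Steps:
d(X) = 12 + 3*X (d(X) = 3*(X - 1*(-4)) = 3*(X + 4) = 3*(4 + X) = 12 + 3*X)
H(k) = k/(12 + 3*k)
(H(-1) + (2 - 6*(-4)))**2 = ((1/3)*(-1)/(4 - 1) + (2 - 6*(-4)))**2 = ((1/3)*(-1)/3 + (2 + 24))**2 = ((1/3)*(-1)*(1/3) + 26)**2 = (-1/9 + 26)**2 = (233/9)**2 = 54289/81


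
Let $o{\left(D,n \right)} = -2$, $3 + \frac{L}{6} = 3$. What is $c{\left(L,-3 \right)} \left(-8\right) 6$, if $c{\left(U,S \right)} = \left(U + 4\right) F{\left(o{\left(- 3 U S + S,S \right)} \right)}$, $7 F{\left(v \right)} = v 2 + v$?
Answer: $\frac{1152}{7} \approx 164.57$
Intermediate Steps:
$L = 0$ ($L = -18 + 6 \cdot 3 = -18 + 18 = 0$)
$F{\left(v \right)} = \frac{3 v}{7}$ ($F{\left(v \right)} = \frac{v 2 + v}{7} = \frac{2 v + v}{7} = \frac{3 v}{7}$)
$c{\left(U,S \right)} = - \frac{24}{7} - \frac{6 U}{7}$ ($c{\left(U,S \right)} = \left(U + 4\right) \frac{3}{7} \left(-2\right) = \left(4 + U\right) \left(- \frac{6}{7}\right) = - \frac{24}{7} - \frac{6 U}{7}$)
$c{\left(L,-3 \right)} \left(-8\right) 6 = \left(- \frac{24}{7} - 0\right) \left(-8\right) 6 = \left(- \frac{24}{7} + 0\right) \left(-8\right) 6 = \left(- \frac{24}{7}\right) \left(-8\right) 6 = \frac{192}{7} \cdot 6 = \frac{1152}{7}$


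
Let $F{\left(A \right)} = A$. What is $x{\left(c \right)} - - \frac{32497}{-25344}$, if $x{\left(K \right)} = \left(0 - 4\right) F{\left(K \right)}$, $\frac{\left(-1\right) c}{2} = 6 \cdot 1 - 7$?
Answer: $- \frac{235249}{25344} \approx -9.2822$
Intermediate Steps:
$c = 2$ ($c = - 2 \left(6 \cdot 1 - 7\right) = - 2 \left(6 - 7\right) = \left(-2\right) \left(-1\right) = 2$)
$x{\left(K \right)} = - 4 K$ ($x{\left(K \right)} = \left(0 - 4\right) K = - 4 K$)
$x{\left(c \right)} - - \frac{32497}{-25344} = \left(-4\right) 2 - - \frac{32497}{-25344} = -8 - \left(-32497\right) \left(- \frac{1}{25344}\right) = -8 - \frac{32497}{25344} = - \frac{235249}{25344}$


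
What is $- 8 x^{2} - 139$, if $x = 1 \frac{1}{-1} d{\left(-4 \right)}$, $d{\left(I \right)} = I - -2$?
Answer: $-171$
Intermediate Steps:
$d{\left(I \right)} = 2 + I$ ($d{\left(I \right)} = I + 2 = 2 + I$)
$x = 2$ ($x = 1 \frac{1}{-1} \left(2 - 4\right) = 1 \left(-1\right) \left(-2\right) = \left(-1\right) \left(-2\right) = 2$)
$- 8 x^{2} - 139 = - 8 \cdot 2^{2} - 139 = \left(-8\right) 4 - 139 = -32 - 139 = -171$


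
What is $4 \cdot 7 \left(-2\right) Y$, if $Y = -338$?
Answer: $18928$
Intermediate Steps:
$4 \cdot 7 \left(-2\right) Y = 4 \cdot 7 \left(-2\right) \left(-338\right) = 28 \left(-2\right) \left(-338\right) = \left(-56\right) \left(-338\right) = 18928$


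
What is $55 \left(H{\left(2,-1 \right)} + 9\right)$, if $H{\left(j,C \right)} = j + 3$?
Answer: $770$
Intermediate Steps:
$H{\left(j,C \right)} = 3 + j$
$55 \left(H{\left(2,-1 \right)} + 9\right) = 55 \left(\left(3 + 2\right) + 9\right) = 55 \left(5 + 9\right) = 55 \cdot 14 = 770$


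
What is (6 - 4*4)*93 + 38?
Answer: -892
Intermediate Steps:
(6 - 4*4)*93 + 38 = (6 - 16)*93 + 38 = -10*93 + 38 = -930 + 38 = -892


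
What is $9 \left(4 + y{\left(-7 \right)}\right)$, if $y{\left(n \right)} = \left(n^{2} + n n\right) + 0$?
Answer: $918$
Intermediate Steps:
$y{\left(n \right)} = 2 n^{2}$ ($y{\left(n \right)} = \left(n^{2} + n^{2}\right) + 0 = 2 n^{2} + 0 = 2 n^{2}$)
$9 \left(4 + y{\left(-7 \right)}\right) = 9 \left(4 + 2 \left(-7\right)^{2}\right) = 9 \left(4 + 2 \cdot 49\right) = 9 \left(4 + 98\right) = 9 \cdot 102 = 918$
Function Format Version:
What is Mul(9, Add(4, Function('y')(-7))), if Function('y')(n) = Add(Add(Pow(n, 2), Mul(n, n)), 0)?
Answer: 918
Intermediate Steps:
Function('y')(n) = Mul(2, Pow(n, 2)) (Function('y')(n) = Add(Add(Pow(n, 2), Pow(n, 2)), 0) = Add(Mul(2, Pow(n, 2)), 0) = Mul(2, Pow(n, 2)))
Mul(9, Add(4, Function('y')(-7))) = Mul(9, Add(4, Mul(2, Pow(-7, 2)))) = Mul(9, Add(4, Mul(2, 49))) = Mul(9, Add(4, 98)) = Mul(9, 102) = 918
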